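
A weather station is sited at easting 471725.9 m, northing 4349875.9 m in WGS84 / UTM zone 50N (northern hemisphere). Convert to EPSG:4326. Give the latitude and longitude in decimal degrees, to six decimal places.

lat 39.297800°, lon 116.672100°

Zone 50N: λ₀ = 117°, k₀ = 0.9996, false easting 500000 m.
Meridian distance M = (N − FN)/k₀ = 4351616.5 m.
Inverse transverse Mercator on WGS84 gives φ = 39.29780038°, λ = 116.67209954°.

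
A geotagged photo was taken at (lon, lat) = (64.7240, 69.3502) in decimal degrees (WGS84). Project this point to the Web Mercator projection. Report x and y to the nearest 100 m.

Web Mercator is spherical with R = a = 6378137 m.
x = R·λ = 6378137 × 1.129646905 = 7205042.722 m.
y = R·ln tan(π/4 + φ/2) = 6378137 × 1.702761303 = 10860444.871 m.

x 7205000 m, y 10860400 m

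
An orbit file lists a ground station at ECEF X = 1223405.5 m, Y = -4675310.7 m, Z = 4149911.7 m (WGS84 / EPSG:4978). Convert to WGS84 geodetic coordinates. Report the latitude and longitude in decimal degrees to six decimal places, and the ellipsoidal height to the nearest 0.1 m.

λ = atan2(Y, X) = -75.33600063°; p = √(X²+Y²) = 4832727.1 m.
Bowring's method on WGS84 (a = 6378137 m, b = 6356752.314 m) gives φ = 40.84330019°, h = 974.731 m.

lat 40.843300°, lon -75.336001°, h 974.7 m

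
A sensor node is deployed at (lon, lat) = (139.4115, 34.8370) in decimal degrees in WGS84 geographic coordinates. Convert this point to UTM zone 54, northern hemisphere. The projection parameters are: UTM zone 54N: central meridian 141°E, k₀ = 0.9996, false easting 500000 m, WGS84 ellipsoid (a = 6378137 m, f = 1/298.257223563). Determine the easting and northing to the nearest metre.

E 354753 m, N 3856118 m

Zone 54 central meridian λ₀ = 6×54 − 183 = 141°; Δλ = -1.5885°.
Transverse Mercator on WGS84 with k₀ = 0.9996 gives E = 354753.368 m, N = 3856117.572 m.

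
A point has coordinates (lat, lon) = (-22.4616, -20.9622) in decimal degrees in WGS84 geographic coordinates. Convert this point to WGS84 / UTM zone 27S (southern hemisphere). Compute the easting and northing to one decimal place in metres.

Zone 27 central meridian λ₀ = 6×27 − 183 = -21°; Δλ = +0.0378°.
Transverse Mercator on WGS84 with k₀ = 0.9996 gives E = 503888.995 m, N = 7516078.458 m.

E 503889.0 m, N 7516078.5 m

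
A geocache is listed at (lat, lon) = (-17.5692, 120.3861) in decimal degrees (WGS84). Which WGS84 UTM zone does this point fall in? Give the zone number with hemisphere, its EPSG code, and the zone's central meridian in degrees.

UTM zone = ⌊(λ + 180)/6⌋ + 1; 120.3861° ∈ [120°, 126°) → zone 51.
Hemisphere: S (φ < 0).
Central meridian λ₀ = 6×51 − 183 = 123°.
EPSG code: 32751.

Zone 51S (EPSG:32751), central meridian 123°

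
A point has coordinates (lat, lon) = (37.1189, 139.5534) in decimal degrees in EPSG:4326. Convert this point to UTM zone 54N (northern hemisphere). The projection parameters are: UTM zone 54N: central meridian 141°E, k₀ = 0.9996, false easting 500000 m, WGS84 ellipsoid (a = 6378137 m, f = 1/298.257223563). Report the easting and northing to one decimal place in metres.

E 371484.2 m, N 4109041.6 m

Zone 54 central meridian λ₀ = 6×54 − 183 = 141°; Δλ = -1.4466°.
Transverse Mercator on WGS84 with k₀ = 0.9996 gives E = 371484.170 m, N = 4109041.645 m.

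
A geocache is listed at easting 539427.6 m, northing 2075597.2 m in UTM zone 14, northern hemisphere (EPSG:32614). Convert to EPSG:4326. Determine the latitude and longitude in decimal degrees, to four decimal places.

lat 18.7716°, lon -98.6259°

Zone 14N: λ₀ = -99°, k₀ = 0.9996, false easting 500000 m.
Meridian distance M = (N − FN)/k₀ = 2076427.8 m.
Inverse transverse Mercator on WGS84 gives φ = 18.77159975°, λ = -98.62590017°.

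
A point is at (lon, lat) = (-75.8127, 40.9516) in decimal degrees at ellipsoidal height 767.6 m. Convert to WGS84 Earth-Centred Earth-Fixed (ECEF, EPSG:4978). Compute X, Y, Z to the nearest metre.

X 1182497 m, Y -4677541 m, Z 4158868 m

WGS84: a = 6378137 m, e² = 0.006694380; N(φ) = a/√(1−e²sin²φ) = 6387327.797 m.
X = (N+h)·cosφ·cosλ = 1182496.624 m; Y = (N+h)·cosφ·sinλ = -4677540.696 m; Z = (N(1−e²)+h)·sinφ = 4158868.259 m.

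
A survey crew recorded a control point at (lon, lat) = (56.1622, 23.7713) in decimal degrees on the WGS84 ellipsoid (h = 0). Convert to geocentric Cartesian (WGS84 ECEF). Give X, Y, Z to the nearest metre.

WGS84: a = 6378137 m, e² = 0.006694380; N(φ) = a/√(1−e²sin²φ) = 6381608.571 m.
X = (N+h)·cosφ·cosλ = 3252080.776 m; Y = (N+h)·cosφ·sinλ = 4850974.120 m; Z = (N(1−e²)+h)·sinφ = 2555122.790 m.

X 3252081 m, Y 4850974 m, Z 2555123 m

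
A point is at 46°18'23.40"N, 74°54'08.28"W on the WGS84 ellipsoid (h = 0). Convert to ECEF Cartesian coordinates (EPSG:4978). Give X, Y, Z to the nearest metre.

WGS84: a = 6378137 m, e² = 0.006694380; N(φ) = a/√(1−e²sin²φ) = 6389327.443 m.
X = (N+h)·cosφ·cosλ = 1149630.681 m; Y = (N+h)·cosφ·sinλ = -4261400.862 m; Z = (N(1−e²)+h)·sinφ = 4588848.053 m.

X 1149631 m, Y -4261401 m, Z 4588848 m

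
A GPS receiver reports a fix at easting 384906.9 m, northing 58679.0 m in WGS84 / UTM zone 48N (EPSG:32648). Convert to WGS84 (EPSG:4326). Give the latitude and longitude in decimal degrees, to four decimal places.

Zone 48N: λ₀ = 105°, k₀ = 0.9996, false easting 500000 m.
Meridian distance M = (N − FN)/k₀ = 58702.5 m.
Inverse transverse Mercator on WGS84 gives φ = 0.53080009°, λ = 103.96569983°.

lat 0.5308°, lon 103.9657°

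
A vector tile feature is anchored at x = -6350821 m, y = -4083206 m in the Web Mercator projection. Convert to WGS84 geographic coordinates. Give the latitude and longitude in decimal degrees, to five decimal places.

lat -34.40420°, lon -57.05040°

R = 6378137 m. λ = x/R = -57.05039571°.
φ = 2·arctan(exp(y/R)) − 90° = 2·arctan(0.52719) − 90° = -34.40419849°.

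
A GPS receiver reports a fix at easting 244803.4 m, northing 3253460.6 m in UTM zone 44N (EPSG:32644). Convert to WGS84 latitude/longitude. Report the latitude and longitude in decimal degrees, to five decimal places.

lat 29.38450°, lon 78.37060°

Zone 44N: λ₀ = 81°, k₀ = 0.9996, false easting 500000 m.
Meridian distance M = (N − FN)/k₀ = 3254762.5 m.
Inverse transverse Mercator on WGS84 gives φ = 29.38449970°, λ = 78.37060027°.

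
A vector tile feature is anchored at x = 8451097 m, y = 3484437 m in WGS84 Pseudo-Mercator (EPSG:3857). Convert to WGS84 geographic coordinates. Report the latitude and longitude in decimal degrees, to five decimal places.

R = 6378137 m. λ = x/R = 75.91749603°.
φ = 2·arctan(exp(y/R)) − 90° = 2·arctan(1.72687) − 90° = 29.85119770°.

lat 29.85120°, lon 75.91750°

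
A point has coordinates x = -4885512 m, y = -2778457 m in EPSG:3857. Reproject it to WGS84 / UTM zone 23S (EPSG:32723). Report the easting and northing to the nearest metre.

Web Mercator inverse (R = 6378137 m) → φ = -24.20539965°, λ = -43.88730100°.
UTM 23S forward: E = 612998.206 m, N = 7322582.646 m.

E 612998 m, N 7322583 m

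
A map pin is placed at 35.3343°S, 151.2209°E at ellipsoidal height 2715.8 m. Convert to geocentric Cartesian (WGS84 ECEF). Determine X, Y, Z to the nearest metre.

WGS84: a = 6378137 m, e² = 0.006694380; N(φ) = a/√(1−e²sin²φ) = 6385289.863 m.
X = (N+h)·cosφ·cosλ = -4567595.648 m; Y = (N+h)·cosφ·sinλ = 2508887.695 m; Z = (N(1−e²)+h)·sinφ = -3669756.435 m.

X -4567596 m, Y 2508888 m, Z -3669756 m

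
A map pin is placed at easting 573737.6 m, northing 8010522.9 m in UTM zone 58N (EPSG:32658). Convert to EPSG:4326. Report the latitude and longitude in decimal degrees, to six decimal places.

Zone 58N: λ₀ = 165°, k₀ = 0.9996, false easting 500000 m.
Meridian distance M = (N − FN)/k₀ = 8013728.4 m.
Inverse transverse Mercator on WGS84 gives φ = 72.18170026°, λ = 167.15939942°.

lat 72.181700°, lon 167.159399°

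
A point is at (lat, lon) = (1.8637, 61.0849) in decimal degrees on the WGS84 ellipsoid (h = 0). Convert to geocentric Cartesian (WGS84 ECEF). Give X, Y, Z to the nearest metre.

WGS84: a = 6378137 m, e² = 0.006694380; N(φ) = a/√(1−e²sin²φ) = 6378159.580 m.
X = (N+h)·cosφ·cosλ = 3082292.320 m; Y = (N+h)·cosφ·sinλ = 5580086.591 m; Z = (N(1−e²)+h)·sinφ = 206041.669 m.

X 3082292 m, Y 5580087 m, Z 206042 m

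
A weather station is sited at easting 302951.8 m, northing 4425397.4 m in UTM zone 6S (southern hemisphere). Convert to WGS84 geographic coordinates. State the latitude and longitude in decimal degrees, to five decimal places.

Zone 6S: λ₀ = -147°, k₀ = 0.9996, false easting 500000 m, false northing 10000000 m.
Meridian distance M = (N − FN)/k₀ = -5576833.3 m.
Inverse transverse Mercator on WGS84 gives φ = -50.29060000°, λ = -149.76640034°.

lat -50.29060°, lon -149.76640°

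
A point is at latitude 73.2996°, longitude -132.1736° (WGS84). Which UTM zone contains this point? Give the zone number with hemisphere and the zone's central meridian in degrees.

Zone 8N, central meridian -135°

UTM zone = ⌊(λ + 180)/6⌋ + 1; -132.1736° ∈ [-138°, -132°) → zone 8.
Hemisphere: N (φ ≥ 0).
Central meridian λ₀ = 6×8 − 183 = -135°.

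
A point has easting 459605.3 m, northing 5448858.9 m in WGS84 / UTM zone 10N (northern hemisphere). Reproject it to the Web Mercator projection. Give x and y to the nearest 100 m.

x -13754000 m, y 6307400 m

Unproject from UTM 10N (λ₀ = -123°) → φ = 49.19120040°, λ = -123.55440027°.
Web Mercator (R = 6378137 m): x = -13754012.923 m, y = 6307366.594 m.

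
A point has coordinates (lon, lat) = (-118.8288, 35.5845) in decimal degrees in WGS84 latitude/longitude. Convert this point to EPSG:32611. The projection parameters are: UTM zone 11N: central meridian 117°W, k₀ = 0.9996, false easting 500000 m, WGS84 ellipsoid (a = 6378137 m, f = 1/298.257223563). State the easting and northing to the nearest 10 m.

Zone 11 central meridian λ₀ = 6×11 − 183 = -117°; Δλ = -1.8288°.
Transverse Mercator on WGS84 with k₀ = 0.9996 gives E = 334305.182 m, N = 3939404.101 m.

E 334310 m, N 3939400 m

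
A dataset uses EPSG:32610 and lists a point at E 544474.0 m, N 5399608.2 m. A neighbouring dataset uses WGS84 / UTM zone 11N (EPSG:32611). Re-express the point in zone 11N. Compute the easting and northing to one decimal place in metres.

UTM 10N → geographic: φ = 48.74790027°, λ = -122.39500029°.
UTM 11N (λ₀ = -117°) forward: E = 103484.907 m, N = 5413486.090 m.

E 103484.9 m, N 5413486.1 m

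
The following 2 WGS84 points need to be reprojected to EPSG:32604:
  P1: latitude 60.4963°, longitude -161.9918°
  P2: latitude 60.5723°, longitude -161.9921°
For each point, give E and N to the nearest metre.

P1: E 335669 m, N 6710420 m; P2: E 336037 m, N 6718880 m

UTM zone 4N: λ₀ = -159°, k₀ = 0.9996.
P1 (60.4963°, -161.9918°) → (335668.552, 6710420.401) m.
P2 (60.5723°, -161.9921°) → (336037.023, 6718879.825) m.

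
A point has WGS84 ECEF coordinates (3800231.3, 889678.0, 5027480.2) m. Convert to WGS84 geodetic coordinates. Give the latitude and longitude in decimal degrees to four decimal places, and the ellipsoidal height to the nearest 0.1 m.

lat 52.3630°, lon 13.1763°, h -113.0 m

λ = atan2(Y, X) = 13.17630072°; p = √(X²+Y²) = 3902984.1 m.
Bowring's method on WGS84 (a = 6378137 m, b = 6356752.314 m) gives φ = 52.36299997°, h = -113.042 m.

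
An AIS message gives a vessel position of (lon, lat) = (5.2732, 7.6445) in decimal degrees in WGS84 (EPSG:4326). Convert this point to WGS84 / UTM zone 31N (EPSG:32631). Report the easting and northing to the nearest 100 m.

Zone 31 central meridian λ₀ = 6×31 − 183 = 3°; Δλ = +2.2732°.
Transverse Mercator on WGS84 with k₀ = 0.9996 gives E = 750780.906 m, N = 845659.155 m.

E 750800 m, N 845700 m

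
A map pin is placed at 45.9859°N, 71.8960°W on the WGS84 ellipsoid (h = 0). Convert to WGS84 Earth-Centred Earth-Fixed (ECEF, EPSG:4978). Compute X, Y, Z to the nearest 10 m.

X 1379530 m, Y -4219670 m, Z 4564160 m

WGS84: a = 6378137 m, e² = 0.006694380; N(φ) = a/√(1−e²sin²φ) = 6389207.455 m.
X = (N+h)·cosφ·cosλ = 1379526.242 m; Y = (N+h)·cosφ·sinλ = -4219668.241 m; Z = (N(1−e²)+h)·sinφ = 4564158.712 m.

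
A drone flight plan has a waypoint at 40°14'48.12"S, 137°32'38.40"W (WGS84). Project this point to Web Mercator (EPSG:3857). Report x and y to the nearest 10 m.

Web Mercator is spherical with R = a = 6378137 m.
x = R·λ = 6378137 × -2.400595666 = -15311328.042 m.
y = R·ln tan(π/4 + φ/2) = 6378137 × -0.768540575 = -4901857.080 m.

x -15311330 m, y -4901860 m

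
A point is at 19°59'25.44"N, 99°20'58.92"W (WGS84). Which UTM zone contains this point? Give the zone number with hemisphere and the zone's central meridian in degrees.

UTM zone = ⌊(λ + 180)/6⌋ + 1; -99.3497° ∈ [-102°, -96°) → zone 14.
Hemisphere: N (φ ≥ 0).
Central meridian λ₀ = 6×14 − 183 = -99°.

Zone 14N, central meridian -99°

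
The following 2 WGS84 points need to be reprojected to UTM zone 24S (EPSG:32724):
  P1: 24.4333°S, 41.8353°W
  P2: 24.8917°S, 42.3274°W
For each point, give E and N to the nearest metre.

UTM zone 24S: λ₀ = -39°, k₀ = 0.9996.
P1 (-24.4333°, -41.8353°) → (212514.655, 7294855.905) m.
P2 (-24.8917°, -42.3274°) → (163816.454, 7242932.201) m.

P1: E 212515 m, N 7294856 m; P2: E 163816 m, N 7242932 m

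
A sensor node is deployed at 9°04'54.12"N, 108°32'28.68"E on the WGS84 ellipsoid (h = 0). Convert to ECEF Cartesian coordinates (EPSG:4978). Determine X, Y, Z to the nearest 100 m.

WGS84: a = 6378137 m, e² = 0.006694380; N(φ) = a/√(1−e²sin²φ) = 6378668.958 m.
X = (N+h)·cosφ·cosλ = -2002914.379 m; Y = (N+h)·cosφ·sinλ = 5971771.313 m; Z = (N(1−e²)+h)·sinφ = 1000086.151 m.

X -2002900 m, Y 5971800 m, Z 1000100 m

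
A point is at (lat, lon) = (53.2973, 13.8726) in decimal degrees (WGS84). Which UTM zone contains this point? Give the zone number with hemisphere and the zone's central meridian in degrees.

UTM zone = ⌊(λ + 180)/6⌋ + 1; 13.8726° ∈ [12°, 18°) → zone 33.
Hemisphere: N (φ ≥ 0).
Central meridian λ₀ = 6×33 − 183 = 15°.

Zone 33N, central meridian 15°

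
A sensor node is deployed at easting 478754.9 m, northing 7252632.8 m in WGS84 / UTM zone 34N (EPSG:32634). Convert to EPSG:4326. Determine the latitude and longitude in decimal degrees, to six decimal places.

Zone 34N: λ₀ = 21°, k₀ = 0.9996, false easting 500000 m.
Meridian distance M = (N − FN)/k₀ = 7255535.0 m.
Inverse transverse Mercator on WGS84 gives φ = 65.39569982°, λ = 20.54269941°.

lat 65.395700°, lon 20.542699°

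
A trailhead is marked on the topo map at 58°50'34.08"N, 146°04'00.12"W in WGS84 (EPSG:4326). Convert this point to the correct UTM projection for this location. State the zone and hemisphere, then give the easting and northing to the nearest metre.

Zone 6N: E 553863 m, N 6522923 m

Longitude -146.0667° lies in the 6° band [-150°, -144°), giving zone 6; latitude is north of the equator, so 6N.
Zone 6 central meridian λ₀ = 6×6 − 183 = -147°; Δλ = +0.9333°.
Transverse Mercator on WGS84 with k₀ = 0.9996 gives E = 553863.334 m, N = 6522923.348 m.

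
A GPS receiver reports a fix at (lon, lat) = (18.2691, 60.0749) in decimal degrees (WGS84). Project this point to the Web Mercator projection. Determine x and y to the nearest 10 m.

Web Mercator is spherical with R = a = 6378137 m.
x = R·λ = 6378137 × 0.318855946 = 2033706.909 m.
y = R·ln tan(π/4 + φ/2) = 6378137 × 1.319575365 = 8416432.462 m.

x 2033710 m, y 8416430 m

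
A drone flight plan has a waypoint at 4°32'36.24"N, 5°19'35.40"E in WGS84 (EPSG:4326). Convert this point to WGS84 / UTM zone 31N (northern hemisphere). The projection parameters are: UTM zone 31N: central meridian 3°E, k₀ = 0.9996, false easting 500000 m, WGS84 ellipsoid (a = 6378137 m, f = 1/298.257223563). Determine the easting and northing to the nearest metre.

E 758144 m, N 502608 m

Zone 31 central meridian λ₀ = 6×31 − 183 = 3°; Δλ = +2.3265°.
Transverse Mercator on WGS84 with k₀ = 0.9996 gives E = 758143.646 m, N = 502608.101 m.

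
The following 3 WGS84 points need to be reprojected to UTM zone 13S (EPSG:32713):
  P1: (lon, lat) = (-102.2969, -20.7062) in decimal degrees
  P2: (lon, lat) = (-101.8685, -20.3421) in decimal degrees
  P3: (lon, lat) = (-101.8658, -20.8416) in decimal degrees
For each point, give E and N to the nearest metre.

UTM zone 13S: λ₀ = -105°, k₀ = 0.9996.
P1 (-20.7062°, -102.2969°) → (781554.906, 7708017.930) m.
P2 (-20.3421°, -101.8685°) → (826982.091, 7747552.772) m.
P3 (-20.8416°, -101.8658°) → (826198.437, 7692206.283) m.

P1: E 781555 m, N 7708018 m; P2: E 826982 m, N 7747553 m; P3: E 826198 m, N 7692206 m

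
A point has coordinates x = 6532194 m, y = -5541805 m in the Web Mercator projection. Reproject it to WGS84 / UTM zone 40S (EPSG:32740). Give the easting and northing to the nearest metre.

E 633552 m, N 5072174 m

Web Mercator inverse (R = 6378137 m) → φ = -44.49139955°, λ = 58.67969709°.
UTM 40S forward: E = 633552.138 m, N = 5072174.031 m.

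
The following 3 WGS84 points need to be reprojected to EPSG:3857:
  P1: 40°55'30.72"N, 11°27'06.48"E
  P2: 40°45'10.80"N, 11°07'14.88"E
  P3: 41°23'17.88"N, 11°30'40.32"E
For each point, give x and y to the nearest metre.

Web Mercator: x = R·λ, y = R·ln tan(π/4+φ/2), R = 6378137 m.
P1 (40.9252°, 11.4518°) → (1274808.545, 5001314.934) m.
P2 (40.7530°, 11.1208°) → (1237961.793, 4975977.202) m.
P3 (41.3883°, 11.5112°) → (1281420.922, 5069785.641) m.

P1: x 1274809 m, y 5001315 m; P2: x 1237962 m, y 4975977 m; P3: x 1281421 m, y 5069786 m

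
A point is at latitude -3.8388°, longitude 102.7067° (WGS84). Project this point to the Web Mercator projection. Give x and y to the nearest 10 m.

Web Mercator is spherical with R = a = 6378137 m.
x = R·λ = 6378137 × 1.792570079 = 11433257.545 m.
y = R·ln tan(π/4 + φ/2) = 6378137 × -0.067049882 = -427653.334 m.

x 11433260 m, y -427650 m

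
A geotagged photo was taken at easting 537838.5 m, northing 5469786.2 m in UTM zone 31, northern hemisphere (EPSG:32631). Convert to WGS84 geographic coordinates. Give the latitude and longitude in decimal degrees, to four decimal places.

Zone 31N: λ₀ = 3°, k₀ = 0.9996, false easting 500000 m.
Meridian distance M = (N − FN)/k₀ = 5471975.0 m.
Inverse transverse Mercator on WGS84 gives φ = 49.37960031°, λ = 3.52129978°.

lat 49.3796°, lon 3.5213°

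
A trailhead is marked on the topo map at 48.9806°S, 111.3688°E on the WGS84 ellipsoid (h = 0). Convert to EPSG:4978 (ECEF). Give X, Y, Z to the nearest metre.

WGS84: a = 6378137 m, e² = 0.006694380; N(φ) = a/√(1−e²sin²φ) = 6390324.696 m.
X = (N+h)·cosφ·cosλ = -1528189.590 m; Y = (N+h)·cosφ·sinλ = 3905739.453 m; Z = (N(1−e²)+h)·sinφ = -4789143.047 m.

X -1528190 m, Y 3905739 m, Z -4789143 m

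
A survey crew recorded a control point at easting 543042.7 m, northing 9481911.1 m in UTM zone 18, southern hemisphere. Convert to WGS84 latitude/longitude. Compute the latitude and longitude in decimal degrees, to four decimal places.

lat -4.6871°, lon -74.6119°

Zone 18S: λ₀ = -75°, k₀ = 0.9996, false easting 500000 m, false northing 10000000 m.
Meridian distance M = (N − FN)/k₀ = -518296.2 m.
Inverse transverse Mercator on WGS84 gives φ = -4.68710017°, λ = -74.61189982°.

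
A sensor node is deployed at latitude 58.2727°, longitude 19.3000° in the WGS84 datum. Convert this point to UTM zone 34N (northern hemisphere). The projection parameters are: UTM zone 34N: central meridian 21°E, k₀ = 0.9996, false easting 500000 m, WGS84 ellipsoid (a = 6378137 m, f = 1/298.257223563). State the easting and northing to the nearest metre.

Zone 34 central meridian λ₀ = 6×34 − 183 = 21°; Δλ = -1.7000°.
Transverse Mercator on WGS84 with k₀ = 0.9996 gives E = 400285.962 m, N = 6460329.716 m.

E 400286 m, N 6460330 m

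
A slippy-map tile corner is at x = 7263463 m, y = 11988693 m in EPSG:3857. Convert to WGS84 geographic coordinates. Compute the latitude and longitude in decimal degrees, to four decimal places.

R = 6378137 m. λ = x/R = 65.24879829°.
φ = 2·arctan(exp(y/R)) − 90° = 2·arctan(6.55124) − 90° = 72.64239933°.

lat 72.6424°, lon 65.2488°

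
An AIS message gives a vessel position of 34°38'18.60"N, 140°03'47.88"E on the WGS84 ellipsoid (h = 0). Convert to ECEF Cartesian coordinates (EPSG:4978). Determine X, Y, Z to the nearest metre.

X -4028009 m, Y 3372325 m, Z 3604943 m

WGS84: a = 6378137 m, e² = 0.006694380; N(φ) = a/√(1−e²sin²φ) = 6385045.480 m.
X = (N+h)·cosφ·cosλ = -4028009.111 m; Y = (N+h)·cosφ·sinλ = 3372324.586 m; Z = (N(1−e²)+h)·sinφ = 3604943.434 m.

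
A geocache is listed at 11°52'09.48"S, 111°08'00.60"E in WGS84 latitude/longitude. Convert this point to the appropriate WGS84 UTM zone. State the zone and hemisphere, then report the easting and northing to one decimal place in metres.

Zone 49S: E 514539.7 m, N 8687895.4 m

Longitude 111.1335° lies in the 6° band [108°, 114°), giving zone 49; latitude is south of the equator, so 49S.
Zone 49 central meridian λ₀ = 6×49 − 183 = 111°; Δλ = +0.1335°.
Transverse Mercator on WGS84 with k₀ = 0.9996 gives E = 514539.664 m, N = 8687895.363 m.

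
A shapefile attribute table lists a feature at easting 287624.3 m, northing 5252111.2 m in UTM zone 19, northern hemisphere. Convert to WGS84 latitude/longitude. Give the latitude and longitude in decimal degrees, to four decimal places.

Zone 19N: λ₀ = -69°, k₀ = 0.9996, false easting 500000 m.
Meridian distance M = (N − FN)/k₀ = 5254212.9 m.
Inverse transverse Mercator on WGS84 gives φ = 47.38790019°, λ = -71.81400023°.

lat 47.3879°, lon -71.8140°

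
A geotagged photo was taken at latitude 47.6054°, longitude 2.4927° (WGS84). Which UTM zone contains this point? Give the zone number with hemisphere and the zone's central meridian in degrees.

Zone 31N, central meridian 3°

UTM zone = ⌊(λ + 180)/6⌋ + 1; 2.4927° ∈ [0°, 6°) → zone 31.
Hemisphere: N (φ ≥ 0).
Central meridian λ₀ = 6×31 − 183 = 3°.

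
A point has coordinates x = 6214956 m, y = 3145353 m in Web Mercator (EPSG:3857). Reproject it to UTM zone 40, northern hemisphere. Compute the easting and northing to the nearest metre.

E 384084 m, N 3006359 m

Web Mercator inverse (R = 6378137 m) → φ = 27.17500199°, λ = 55.82989965°.
UTM 40N forward: E = 384083.793 m, N = 3006359.187 m.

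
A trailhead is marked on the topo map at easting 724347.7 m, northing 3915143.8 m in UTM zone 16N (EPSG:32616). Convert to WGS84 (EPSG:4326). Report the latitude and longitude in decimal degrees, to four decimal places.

Zone 16N: λ₀ = -87°, k₀ = 0.9996, false easting 500000 m.
Meridian distance M = (N − FN)/k₀ = 3916710.5 m.
Inverse transverse Mercator on WGS84 gives φ = 35.35439957°, λ = -84.53100056°.

lat 35.3544°, lon -84.5310°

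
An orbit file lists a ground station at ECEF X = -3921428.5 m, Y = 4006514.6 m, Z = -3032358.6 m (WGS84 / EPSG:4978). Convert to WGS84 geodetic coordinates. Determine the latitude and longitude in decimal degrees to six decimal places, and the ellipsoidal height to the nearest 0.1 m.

λ = atan2(Y, X) = 134.38510062°; p = √(X²+Y²) = 5606225.2 m.
Bowring's method on WGS84 (a = 6378137 m, b = 6356752.314 m) gives φ = -28.56989991°, h = 493.385 m.

lat -28.569900°, lon 134.385101°, h 493.4 m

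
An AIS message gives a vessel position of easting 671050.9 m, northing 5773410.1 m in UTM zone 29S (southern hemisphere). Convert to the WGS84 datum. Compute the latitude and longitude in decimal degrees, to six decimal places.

lat -38.171000°, lon -7.047300°

Zone 29S: λ₀ = -9°, k₀ = 0.9996, false easting 500000 m, false northing 10000000 m.
Meridian distance M = (N − FN)/k₀ = -4228281.2 m.
Inverse transverse Mercator on WGS84 gives φ = -38.17100027°, λ = -7.04729978°.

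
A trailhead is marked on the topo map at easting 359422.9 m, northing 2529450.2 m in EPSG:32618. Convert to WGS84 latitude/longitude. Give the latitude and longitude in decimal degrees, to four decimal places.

Zone 18N: λ₀ = -75°, k₀ = 0.9996, false easting 500000 m.
Meridian distance M = (N − FN)/k₀ = 2530462.4 m.
Inverse transverse Mercator on WGS84 gives φ = 22.86700044°, λ = -76.37030037°.

lat 22.8670°, lon -76.3703°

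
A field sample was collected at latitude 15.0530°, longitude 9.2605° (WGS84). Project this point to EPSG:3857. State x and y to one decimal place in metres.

x 1030874.1 m, y 1695309.0 m

Web Mercator is spherical with R = a = 6378137 m.
x = R·λ = 6378137 × 0.161626215 = 1030874.144 m.
y = R·ln tan(π/4 + φ/2) = 6378137 × 0.265800022 = 1695308.958 m.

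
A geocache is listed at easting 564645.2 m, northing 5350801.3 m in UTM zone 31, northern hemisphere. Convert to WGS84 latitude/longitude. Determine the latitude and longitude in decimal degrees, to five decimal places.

lat 48.30710°, lon 3.87180°

Zone 31N: λ₀ = 3°, k₀ = 0.9996, false easting 500000 m.
Meridian distance M = (N − FN)/k₀ = 5352942.5 m.
Inverse transverse Mercator on WGS84 gives φ = 48.30710008°, λ = 3.87180031°.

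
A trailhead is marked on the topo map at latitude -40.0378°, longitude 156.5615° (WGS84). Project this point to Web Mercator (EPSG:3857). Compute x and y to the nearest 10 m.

Web Mercator is spherical with R = a = 6378137 m.
x = R·λ = 6378137 × 2.732513657 = 17428346.458 m.
y = R·ln tan(π/4 + φ/2) = 6378137 × -0.763771113 = -4871436.794 m.

x 17428350 m, y -4871440 m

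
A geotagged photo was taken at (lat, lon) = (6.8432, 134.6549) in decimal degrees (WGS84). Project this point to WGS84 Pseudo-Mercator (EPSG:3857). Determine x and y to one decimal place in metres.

x 14989714.9 m, y 763599.2 m

Web Mercator is spherical with R = a = 6378137 m.
x = R·λ = 6378137 × 2.350171359 = 14989714.901 m.
y = R·ln tan(π/4 + φ/2) = 6378137 × 0.119721349 = 763599.167 m.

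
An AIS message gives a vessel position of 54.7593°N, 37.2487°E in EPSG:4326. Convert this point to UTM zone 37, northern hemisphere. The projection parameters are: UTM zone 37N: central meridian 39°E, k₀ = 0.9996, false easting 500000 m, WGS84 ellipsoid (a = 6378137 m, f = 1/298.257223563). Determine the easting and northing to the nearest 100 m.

Zone 37 central meridian λ₀ = 6×37 − 183 = 39°; Δλ = -1.7513°.
Transverse Mercator on WGS84 with k₀ = 0.9996 gives E = 387308.121 m, N = 6069413.919 m.

E 387300 m, N 6069400 m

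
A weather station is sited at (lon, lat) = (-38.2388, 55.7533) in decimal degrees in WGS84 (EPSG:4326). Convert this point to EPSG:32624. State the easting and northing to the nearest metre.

Zone 24 central meridian λ₀ = 6×24 − 183 = -39°; Δλ = +0.7612°.
Transverse Mercator on WGS84 with k₀ = 0.9996 gives E = 547775.835 m, N = 6178885.443 m.

E 547776 m, N 6178885 m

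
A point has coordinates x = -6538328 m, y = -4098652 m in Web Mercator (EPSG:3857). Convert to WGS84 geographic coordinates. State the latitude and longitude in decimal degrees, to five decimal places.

R = 6378137 m. λ = x/R = -58.73479975°.
φ = 2·arctan(exp(y/R)) − 90° = 2·arctan(0.52592) − 90° = -34.51860200°.

lat -34.51860°, lon -58.73480°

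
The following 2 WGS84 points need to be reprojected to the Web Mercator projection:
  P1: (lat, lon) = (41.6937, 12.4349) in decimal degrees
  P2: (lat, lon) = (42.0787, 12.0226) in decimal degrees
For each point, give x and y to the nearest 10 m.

Web Mercator: x = R·λ, y = R·ln tan(π/4+φ/2), R = 6378137 m.
P1 (41.6937°, 12.4349°) → (1384246.736, 5115207.047) m.
P2 (42.0787°, 12.0226°) → (1338349.710, 5172775.622) m.

P1: x 1384250 m, y 5115210 m; P2: x 1338350 m, y 5172780 m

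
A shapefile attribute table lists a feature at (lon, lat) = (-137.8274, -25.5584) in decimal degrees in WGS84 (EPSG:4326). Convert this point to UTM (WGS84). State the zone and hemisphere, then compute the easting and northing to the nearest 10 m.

Zone 8S: E 215920 m, N 7170190 m

Longitude -137.8274° lies in the 6° band [-138°, -132°), giving zone 8; latitude is south of the equator, so 8S.
Zone 8 central meridian λ₀ = 6×8 − 183 = -135°; Δλ = -2.8274°.
Transverse Mercator on WGS84 with k₀ = 0.9996 gives E = 215917.998 m, N = 7170193.395 m.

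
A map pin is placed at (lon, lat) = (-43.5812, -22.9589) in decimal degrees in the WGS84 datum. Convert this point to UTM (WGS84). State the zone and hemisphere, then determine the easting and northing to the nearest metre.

Zone 23S: E 645455 m, N 7460327 m

Longitude -43.5812° lies in the 6° band [-48°, -42°), giving zone 23; latitude is south of the equator, so 23S.
Zone 23 central meridian λ₀ = 6×23 − 183 = -45°; Δλ = +1.4188°.
Transverse Mercator on WGS84 with k₀ = 0.9996 gives E = 645455.188 m, N = 7460327.393 m.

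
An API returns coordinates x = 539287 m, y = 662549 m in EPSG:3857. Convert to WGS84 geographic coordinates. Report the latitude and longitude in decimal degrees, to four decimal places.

R = 6378137 m. λ = x/R = 4.84449755°.
φ = 2·arctan(exp(y/R)) − 90° = 2·arctan(1.10947) − 90° = 5.94110377°.

lat 5.9411°, lon 4.8445°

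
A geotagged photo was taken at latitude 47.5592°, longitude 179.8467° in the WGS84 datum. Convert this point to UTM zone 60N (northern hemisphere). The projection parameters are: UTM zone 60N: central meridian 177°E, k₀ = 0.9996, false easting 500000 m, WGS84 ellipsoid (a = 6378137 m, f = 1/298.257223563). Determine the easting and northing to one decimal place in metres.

Zone 60 central meridian λ₀ = 6×60 − 183 = 177°; Δλ = +2.8467°.
Transverse Mercator on WGS84 with k₀ = 0.9996 gives E = 714145.848 m, N = 5271236.487 m.

E 714145.8 m, N 5271236.5 m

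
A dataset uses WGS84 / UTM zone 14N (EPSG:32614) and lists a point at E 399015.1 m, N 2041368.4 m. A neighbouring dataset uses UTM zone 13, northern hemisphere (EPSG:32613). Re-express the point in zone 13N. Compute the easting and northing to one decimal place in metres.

UTM 14N → geographic: φ = 18.46020002°, λ = -99.95639994°.
UTM 13N (λ₀ = -105°) forward: E = 1033080.844 m, N = 2048544.568 m.

E 1033080.8 m, N 2048544.6 m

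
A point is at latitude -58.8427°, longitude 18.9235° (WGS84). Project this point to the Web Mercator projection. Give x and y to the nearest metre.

x 2106554 m, y -8146466 m

Web Mercator is spherical with R = a = 6378137 m.
x = R·λ = 6378137 × 0.330277381 = 2106554.384 m.
y = R·ln tan(π/4 + φ/2) = 6378137 × -1.277248468 = -8146465.714 m.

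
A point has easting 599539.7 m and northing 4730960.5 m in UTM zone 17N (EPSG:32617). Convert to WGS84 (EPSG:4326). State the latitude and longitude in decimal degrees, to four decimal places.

lat 42.7247°, lon -79.7842°

Zone 17N: λ₀ = -81°, k₀ = 0.9996, false easting 500000 m.
Meridian distance M = (N − FN)/k₀ = 4732853.6 m.
Inverse transverse Mercator on WGS84 gives φ = 42.72469970°, λ = -79.78420043°.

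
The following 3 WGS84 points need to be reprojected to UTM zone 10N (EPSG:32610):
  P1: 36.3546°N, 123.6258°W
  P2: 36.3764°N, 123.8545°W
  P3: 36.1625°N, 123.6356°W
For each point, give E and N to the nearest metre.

UTM zone 10N: λ₀ = -123°, k₀ = 0.9996.
P1 (36.3546°, -123.6258°) → (443851.379, 4023461.715) m.
P2 (36.3764°, -123.8545°) → (423352.731, 4026037.025) m.
P3 (36.1625°, -123.6356°) → (442832.278, 4002159.435) m.

P1: E 443851 m, N 4023462 m; P2: E 423353 m, N 4026037 m; P3: E 442832 m, N 4002159 m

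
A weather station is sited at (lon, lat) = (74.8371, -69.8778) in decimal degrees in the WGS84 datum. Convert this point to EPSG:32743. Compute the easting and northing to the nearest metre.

Zone 43 central meridian λ₀ = 6×43 − 183 = 75°; Δλ = -0.1629°.
Transverse Mercator on WGS84 with k₀ = 0.9996 gives E = 493745.513 m, N = 2247745.848 m.

E 493746 m, N 2247746 m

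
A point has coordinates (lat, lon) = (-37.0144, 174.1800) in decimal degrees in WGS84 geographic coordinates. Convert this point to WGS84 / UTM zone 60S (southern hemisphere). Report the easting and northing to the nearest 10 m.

Zone 60 central meridian λ₀ = 6×60 − 183 = 177°; Δλ = -2.8200°.
Transverse Mercator on WGS84 with k₀ = 0.9996 gives E = 249106.694 m, N = 5899811.459 m.

E 249110 m, N 5899810 m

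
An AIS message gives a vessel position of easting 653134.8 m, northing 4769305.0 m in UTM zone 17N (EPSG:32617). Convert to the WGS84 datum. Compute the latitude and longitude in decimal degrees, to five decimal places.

lat 43.06100°, lon -79.11940°

Zone 17N: λ₀ = -81°, k₀ = 0.9996, false easting 500000 m.
Meridian distance M = (N − FN)/k₀ = 4771213.5 m.
Inverse transverse Mercator on WGS84 gives φ = 43.06099985°, λ = -79.11939990°.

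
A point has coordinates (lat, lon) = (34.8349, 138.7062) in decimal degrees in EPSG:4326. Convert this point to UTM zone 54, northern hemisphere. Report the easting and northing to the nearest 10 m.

Zone 54 central meridian λ₀ = 6×54 − 183 = 141°; Δλ = -2.2938°.
Transverse Mercator on WGS84 with k₀ = 0.9996 gives E = 290247.773 m, N = 3857133.436 m.

E 290250 m, N 3857130 m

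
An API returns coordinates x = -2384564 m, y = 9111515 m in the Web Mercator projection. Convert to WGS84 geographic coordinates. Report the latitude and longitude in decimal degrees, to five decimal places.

R = 6378137 m. λ = x/R = -21.42090287°.
φ = 2·arctan(exp(y/R)) − 90° = 2·arctan(4.17266) − 90° = 63.04590184°.

lat 63.04590°, lon -21.42090°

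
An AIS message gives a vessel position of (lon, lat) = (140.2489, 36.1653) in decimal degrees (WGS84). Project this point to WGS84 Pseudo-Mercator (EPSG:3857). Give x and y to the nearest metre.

x 15612436 m, y 4323390 m

Web Mercator is spherical with R = a = 6378137 m.
x = R·λ = 6378137 × 2.447805077 = 15612436.132 m.
y = R·ln tan(π/4 + φ/2) = 6378137 × 0.677845318 = 4323390.300 m.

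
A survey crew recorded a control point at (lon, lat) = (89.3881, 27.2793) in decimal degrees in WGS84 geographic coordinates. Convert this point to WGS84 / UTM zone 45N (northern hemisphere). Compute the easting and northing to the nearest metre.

Zone 45 central meridian λ₀ = 6×45 − 183 = 87°; Δλ = +2.3881°.
Transverse Mercator on WGS84 with k₀ = 0.9996 gives E = 736387.586 m, N = 3019629.638 m.

E 736388 m, N 3019630 m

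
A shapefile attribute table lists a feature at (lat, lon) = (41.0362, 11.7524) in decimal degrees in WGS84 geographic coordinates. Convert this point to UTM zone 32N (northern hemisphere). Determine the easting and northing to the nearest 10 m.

E 731370 m, N 4546430 m

Zone 32 central meridian λ₀ = 6×32 − 183 = 9°; Δλ = +2.7524°.
Transverse Mercator on WGS84 with k₀ = 0.9996 gives E = 731366.799 m, N = 4546425.663 m.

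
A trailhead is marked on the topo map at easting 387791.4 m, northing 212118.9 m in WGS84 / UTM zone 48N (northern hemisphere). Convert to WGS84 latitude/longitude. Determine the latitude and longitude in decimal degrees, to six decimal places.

Zone 48N: λ₀ = 105°, k₀ = 0.9996, false easting 500000 m.
Meridian distance M = (N − FN)/k₀ = 212203.8 m.
Inverse transverse Mercator on WGS84 gives φ = 1.91879973°, λ = 103.99110006°.

lat 1.918800°, lon 103.991100°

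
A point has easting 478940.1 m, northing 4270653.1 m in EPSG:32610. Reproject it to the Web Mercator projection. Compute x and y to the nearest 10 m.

x -13719210 m, y 4662270 m

Unproject from UTM 10N (λ₀ = -123°) → φ = 38.58410022°, λ = -123.24179976°.
Web Mercator (R = 6378137 m): x = -13719214.394 m, y = 4662271.385 m.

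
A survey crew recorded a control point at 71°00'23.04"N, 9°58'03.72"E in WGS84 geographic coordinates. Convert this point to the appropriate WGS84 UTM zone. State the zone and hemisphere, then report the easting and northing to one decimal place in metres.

Longitude 9.9677° lies in the 6° band [6°, 12°), giving zone 32; latitude is north of the equator, so 32N.
Zone 32 central meridian λ₀ = 6×32 − 183 = 9°; Δλ = +0.9677°.
Transverse Mercator on WGS84 with k₀ = 0.9996 gives E = 535150.097 m, N = 7878391.239 m.

Zone 32N: E 535150.1 m, N 7878391.2 m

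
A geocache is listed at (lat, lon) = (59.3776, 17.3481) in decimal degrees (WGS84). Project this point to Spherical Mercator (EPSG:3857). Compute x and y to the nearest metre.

Web Mercator is spherical with R = a = 6378137 m.
x = R·λ = 6378137 × 0.302781464 = 1931181.658 m.
y = R·ln tan(π/4 + φ/2) = 6378137 × 1.295433480 = 8262452.213 m.

x 1931182 m, y 8262452 m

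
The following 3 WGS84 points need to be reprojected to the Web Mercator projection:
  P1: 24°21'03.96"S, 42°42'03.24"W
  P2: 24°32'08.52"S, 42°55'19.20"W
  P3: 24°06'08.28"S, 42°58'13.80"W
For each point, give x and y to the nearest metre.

Web Mercator: x = R·λ, y = R·ln tan(π/4+φ/2), R = 6378137 m.
P1 (-24.3511°, -42.7009°) → (-4753442.444, -2796249.910) m.
P2 (-24.5357°, -42.9220°) → (-4778055.184, -2818822.688) m.
P3 (-24.1023°, -42.9705°) → (-4783454.179, -2765878.774) m.

P1: x -4753442 m, y -2796250 m; P2: x -4778055 m, y -2818823 m; P3: x -4783454 m, y -2765879 m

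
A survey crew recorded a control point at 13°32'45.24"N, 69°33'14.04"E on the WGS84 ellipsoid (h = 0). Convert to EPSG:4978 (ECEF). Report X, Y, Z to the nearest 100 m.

X 2166500 m, Y 5811100 m, Z 1484200 m

WGS84: a = 6378137 m, e² = 0.006694380; N(φ) = a/√(1−e²sin²φ) = 6379308.541 m.
X = (N+h)·cosφ·cosλ = 2166468.830 m; Y = (N+h)·cosφ·sinλ = 5811143.608 m; Z = (N(1−e²)+h)·sinφ = 1484186.157 m.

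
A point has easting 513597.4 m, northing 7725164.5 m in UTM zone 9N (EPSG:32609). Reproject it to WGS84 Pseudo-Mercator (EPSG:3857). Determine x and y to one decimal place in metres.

x -14321241.3 m, y 10950815.8 m

Unproject from UTM 9N (λ₀ = -129°) → φ = 69.63460026°, λ = -128.64989978°.
Web Mercator (R = 6378137 m): x = -14321241.334 m, y = 10950815.785 m.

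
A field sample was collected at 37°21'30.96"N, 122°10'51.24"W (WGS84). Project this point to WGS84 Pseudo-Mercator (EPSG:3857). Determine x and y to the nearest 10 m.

Web Mercator is spherical with R = a = 6378137 m.
x = R·λ = 6378137 × -2.132458988 = -13601115.573 m.
y = R·ln tan(π/4 + φ/2) = 6378137 × 0.703843391 = 4489209.573 m.

x -13601120 m, y 4489210 m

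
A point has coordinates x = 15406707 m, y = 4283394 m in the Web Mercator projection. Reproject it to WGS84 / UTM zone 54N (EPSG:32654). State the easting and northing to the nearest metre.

Web Mercator inverse (R = 6378137 m) → φ = 35.87470033°, λ = 138.40080376°.
UTM 54N forward: E = 265345.190 m, N = 3973171.348 m.

E 265345 m, N 3973171 m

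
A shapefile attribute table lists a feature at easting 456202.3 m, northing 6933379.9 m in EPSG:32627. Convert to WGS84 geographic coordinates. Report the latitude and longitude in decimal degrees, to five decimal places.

lat 62.52880°, lon -21.85100°

Zone 27N: λ₀ = -21°, k₀ = 0.9996, false easting 500000 m.
Meridian distance M = (N − FN)/k₀ = 6936154.4 m.
Inverse transverse Mercator on WGS84 gives φ = 62.52880044°, λ = -21.85100023°.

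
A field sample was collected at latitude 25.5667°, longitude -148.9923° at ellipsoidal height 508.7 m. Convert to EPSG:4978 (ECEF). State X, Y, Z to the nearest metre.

WGS84: a = 6378137 m, e² = 0.006694380; N(φ) = a/√(1−e²sin²φ) = 6382116.844 m.
X = (N+h)·cosφ·cosλ = -4934880.333 m; Y = (N+h)·cosφ·sinλ = -2966077.962 m; Z = (N(1−e²)+h)·sinφ = 2736057.510 m.

X -4934880 m, Y -2966078 m, Z 2736058 m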